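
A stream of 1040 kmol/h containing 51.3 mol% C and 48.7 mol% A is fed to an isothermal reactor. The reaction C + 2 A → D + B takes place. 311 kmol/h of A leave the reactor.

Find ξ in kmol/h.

For A: n = n₀ − 2ξ → 311 = 506.5 − 2ξ, giving ξ = 97.74 kmol/h.
Outlet amounts (n = n₀ + ν ξ):
  C: 533.5 − 1(97.74) = 435.8
  A: 506.5 − 2(97.74) = 311
  D: 0 + 1(97.74) = 97.74
  B: 0 + 1(97.74) = 97.74

ξ = 97.7 kmol/h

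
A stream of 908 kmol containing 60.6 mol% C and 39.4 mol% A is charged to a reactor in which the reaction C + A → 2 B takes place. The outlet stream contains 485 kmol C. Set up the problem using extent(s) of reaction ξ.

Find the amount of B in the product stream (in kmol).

For C: n = n₀ − 1ξ → 485 = 550.2 − 1ξ, giving ξ = 65.25 kmol.
Outlet amounts (n = n₀ + ν ξ):
  C: 550.2 − 1(65.25) = 485
  A: 357.8 − 1(65.25) = 292.5
  B: 0 + 2(65.25) = 130.5

130 kmol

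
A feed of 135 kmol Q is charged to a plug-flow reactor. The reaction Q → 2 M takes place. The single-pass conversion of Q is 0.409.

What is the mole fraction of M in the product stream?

0.581

Q reacted = 0.409 × 135 = 55.21 kmol; ν_Q = −1, so ξ = 55.21/1 = 55.21 kmol.
Outlet amounts (n = n₀ + ν ξ):
  Q: 135 − 1(55.21) = 79.78
  M: 0 + 2(55.21) = 110.4
Total out = 190.2 kmol; y_M = 110.4 / 190.2 = 0.5806.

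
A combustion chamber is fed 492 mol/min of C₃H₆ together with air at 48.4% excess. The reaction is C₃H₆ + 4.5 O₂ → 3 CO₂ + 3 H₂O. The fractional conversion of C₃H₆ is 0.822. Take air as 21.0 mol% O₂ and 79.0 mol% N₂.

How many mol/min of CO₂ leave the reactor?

Stoichiometric O₂ = 4.5 × 492 = 2214 mol/min; O₂ fed = 2214 × 1.484 = 3286 mol/min.
N₂ fed = 3286 × 79/21 = 12360 mol/min.
Fuel reacted = 0.822 × 492 → ξ = 404.4 mol/min.
Outlet (n = n₀ + ν ξ):
  C₃H₆: 492 − 1(404.4) = 87.58
  O₂: 3286 − 4.5(404.4) = 1466
  N₂: 12360 (inert)
  CO₂: 0 + 3(404.4) = 1213
  H₂O: 0 + 3(404.4) = 1213

1210 mol/min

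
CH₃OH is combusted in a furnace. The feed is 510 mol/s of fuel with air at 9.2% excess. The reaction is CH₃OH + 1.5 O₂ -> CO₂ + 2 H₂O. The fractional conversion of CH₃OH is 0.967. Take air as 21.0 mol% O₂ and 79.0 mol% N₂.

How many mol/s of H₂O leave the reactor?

986 mol/s

Stoichiometric O₂ = 1.5 × 510 = 765 mol/s; O₂ fed = 765 × 1.092 = 835.4 mol/s.
N₂ fed = 835.4 × 79/21 = 3143 mol/s.
Fuel reacted = 0.967 × 510 → ξ = 493.2 mol/s.
Outlet (n = n₀ + ν ξ):
  CH₃OH: 510 − 1(493.2) = 16.83
  O₂: 835.4 − 1.5(493.2) = 95.63
  N₂: 3143 (inert)
  CO₂: 0 + 1(493.2) = 493.2
  H₂O: 0 + 2(493.2) = 986.3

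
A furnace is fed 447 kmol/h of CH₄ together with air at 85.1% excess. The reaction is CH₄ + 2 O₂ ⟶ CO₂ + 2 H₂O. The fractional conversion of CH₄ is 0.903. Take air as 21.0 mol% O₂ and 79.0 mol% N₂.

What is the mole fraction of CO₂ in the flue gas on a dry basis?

0.0537

Stoichiometric O₂ = 2 × 447 = 894 kmol/h; O₂ fed = 894 × 1.851 = 1655 kmol/h.
N₂ fed = 1655 × 79/21 = 6225 kmol/h.
Fuel reacted = 0.903 × 447 → ξ = 403.6 kmol/h.
Outlet (n = n₀ + ν ξ):
  CH₄: 447 − 1(403.6) = 43.36
  O₂: 1655 − 2(403.6) = 847.5
  N₂: 6225 (inert)
  CO₂: 0 + 1(403.6) = 403.6
  H₂O: 0 + 2(403.6) = 807.3
Dry total = 7520 kmol/h; y_CO₂ (dry) = 403.6 / 7520 = 0.05368.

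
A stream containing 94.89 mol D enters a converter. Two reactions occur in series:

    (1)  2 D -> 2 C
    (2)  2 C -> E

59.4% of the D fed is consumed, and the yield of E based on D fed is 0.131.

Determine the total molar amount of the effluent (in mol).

82.5 mol

Conversion of D: D consumed = 2ξ₁ = 0.594 × 94.89 → ξ₁ = 28.18 mol.
Yield of E: 1ξ₂ / 94.89 = 0.131 → ξ₂ = 12.43 mol.
Outlet amounts (n = n₀ + Σ ν·ξ):
  D: 94.89 − 2(28.18) = 38.53
  C: 0 + 2(28.18) − 2(12.43) = 31.5
  E: 0 + 1(12.43) = 12.43
Total out = 38.53 + 31.5 + 12.43 = 82.46 mol.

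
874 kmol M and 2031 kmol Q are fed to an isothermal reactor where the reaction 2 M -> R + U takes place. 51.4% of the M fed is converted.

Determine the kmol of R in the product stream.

225 kmol

M reacted = 0.514 × 874 = 449.2 kmol; ν_M = −2, so ξ = 449.2/2 = 224.6 kmol.
Outlet amounts (n = n₀ + ν ξ):
  M: 874 − 2(224.6) = 424.8
  R: 0 + 1(224.6) = 224.6
  U: 0 + 1(224.6) = 224.6
  Q: 2031 (inert)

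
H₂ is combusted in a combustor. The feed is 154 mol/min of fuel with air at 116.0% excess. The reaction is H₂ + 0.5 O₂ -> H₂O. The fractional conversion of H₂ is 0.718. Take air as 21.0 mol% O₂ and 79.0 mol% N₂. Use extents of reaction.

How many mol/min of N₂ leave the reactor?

626 mol/min

Stoichiometric O₂ = 0.5 × 154 = 77 mol/min; O₂ fed = 77 × 2.160 = 166.3 mol/min.
N₂ fed = 166.3 × 79/21 = 625.7 mol/min.
Fuel reacted = 0.718 × 154 → ξ = 110.6 mol/min.
Outlet (n = n₀ + ν ξ):
  H₂: 154 − 1(110.6) = 43.43
  O₂: 166.3 − 0.5(110.6) = 111
  N₂: 625.7 (inert)
  H₂O: 0 + 1(110.6) = 110.6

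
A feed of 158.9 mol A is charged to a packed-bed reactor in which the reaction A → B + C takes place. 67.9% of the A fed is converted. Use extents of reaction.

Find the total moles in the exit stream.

267 mol

A reacted = 0.679 × 158.9 = 107.9 mol; ν_A = −1, so ξ = 107.9/1 = 107.9 mol.
Outlet amounts (n = n₀ + ν ξ):
  A: 158.9 − 1(107.9) = 51.01
  B: 0 + 1(107.9) = 107.9
  C: 0 + 1(107.9) = 107.9
Total out = 51.01 + 107.9 + 107.9 = 266.8 mol.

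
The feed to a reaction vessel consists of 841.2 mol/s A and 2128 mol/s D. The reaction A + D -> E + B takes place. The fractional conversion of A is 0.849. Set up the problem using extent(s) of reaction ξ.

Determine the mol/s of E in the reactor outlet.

714 mol/s

A reacted = 0.849 × 841.2 = 714.2 mol/s; ν_A = −1, so ξ = 714.2/1 = 714.2 mol/s.
Outlet amounts (n = n₀ + ν ξ):
  A: 841.2 − 1(714.2) = 127
  D: 2128 − 1(714.2) = 1414
  E: 0 + 1(714.2) = 714.2
  B: 0 + 1(714.2) = 714.2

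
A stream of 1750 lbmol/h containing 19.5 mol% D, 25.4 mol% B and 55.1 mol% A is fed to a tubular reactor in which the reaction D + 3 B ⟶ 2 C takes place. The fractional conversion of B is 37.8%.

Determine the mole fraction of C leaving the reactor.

B reacted = 0.378 × 444.5 = 168 lbmol/h; ν_B = −3, so ξ = 168/3 = 56.01 lbmol/h.
Outlet amounts (n = n₀ + ν ξ):
  D: 341.2 − 1(56.01) = 285.2
  B: 444.5 − 3(56.01) = 276.5
  C: 0 + 2(56.01) = 112
  A: 964.2 (inert)
Total out = 1638 lbmol/h; y_C = 112 / 1638 = 0.06839.

0.0684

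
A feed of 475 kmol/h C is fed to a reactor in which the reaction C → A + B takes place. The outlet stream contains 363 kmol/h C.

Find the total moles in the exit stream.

587 kmol/h

For C: n = n₀ − 1ξ → 363 = 475 − 1ξ, giving ξ = 112 kmol/h.
Outlet amounts (n = n₀ + ν ξ):
  C: 475 − 1(112) = 363
  A: 0 + 1(112) = 112
  B: 0 + 1(112) = 112
Total out = 363 + 112 + 112 = 587 kmol/h.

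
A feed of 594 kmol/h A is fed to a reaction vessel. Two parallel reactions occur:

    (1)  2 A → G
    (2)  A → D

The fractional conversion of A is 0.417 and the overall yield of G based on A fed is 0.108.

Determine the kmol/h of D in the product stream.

Yield of G: 1ξ₁ / 594 = 0.108 → ξ₁ = 64.15 kmol/h.
Conversion of A: 2ξ₁ + 1ξ₂ = 0.417 × 594 = 247.7 → ξ₂ = 119.4 kmol/h.
Outlet amounts (n = n₀ + Σ ν·ξ):
  A: 594 − 2(64.15) − 1(119.4) = 346.3
  G: 0 + 1(64.15) = 64.15
  D: 0 + 1(119.4) = 119.4

119 kmol/h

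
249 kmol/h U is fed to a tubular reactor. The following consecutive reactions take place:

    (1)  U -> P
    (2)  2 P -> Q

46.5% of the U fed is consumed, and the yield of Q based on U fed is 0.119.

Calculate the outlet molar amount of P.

Conversion of U: U consumed = 1ξ₁ = 0.465 × 249 → ξ₁ = 115.8 kmol/h.
Yield of Q: 1ξ₂ / 249 = 0.119 → ξ₂ = 29.63 kmol/h.
Outlet amounts (n = n₀ + Σ ν·ξ):
  U: 249 − 1(115.8) = 133.2
  P: 0 + 1(115.8) − 2(29.63) = 56.52
  Q: 0 + 1(29.63) = 29.63

56.5 kmol/h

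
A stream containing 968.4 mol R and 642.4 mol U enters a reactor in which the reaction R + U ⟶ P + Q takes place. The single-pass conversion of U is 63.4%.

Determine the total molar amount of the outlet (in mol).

U reacted = 0.634 × 642.4 = 407.3 mol; ν_U = −1, so ξ = 407.3/1 = 407.3 mol.
Outlet amounts (n = n₀ + ν ξ):
  R: 968.4 − 1(407.3) = 561.1
  U: 642.4 − 1(407.3) = 235.1
  P: 0 + 1(407.3) = 407.3
  Q: 0 + 1(407.3) = 407.3
Total out = 561.1 + 235.1 + 407.3 + 407.3 = 1611 mol.

1610 mol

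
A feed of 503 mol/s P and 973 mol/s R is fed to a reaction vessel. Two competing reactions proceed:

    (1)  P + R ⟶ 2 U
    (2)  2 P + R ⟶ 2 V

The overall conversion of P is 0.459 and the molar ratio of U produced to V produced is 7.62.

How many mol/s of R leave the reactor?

766 mol/s

Conversion of P: P consumed = 0.459 × 503 = 230.9 mol/s = 1ξ₁ + 2ξ₂.
Selectivity: 2ξ₁ / (2ξ₂) = 7.62 → ξ₁ = 7.62 ξ₂.
Substitute: (1·7.62 + 2) ξ₂ = 230.9 → ξ₂ = 24 mol/s, ξ₁ = 182.9 mol/s.
Outlet amounts (n = n₀ + Σ ν·ξ):
  P: 503 − 1(182.9) − 2(24) = 272.1
  R: 973 − 1(182.9) − 1(24) = 766.1
  U: 0 + 2(182.9) = 365.8
  V: 0 + 2(24) = 48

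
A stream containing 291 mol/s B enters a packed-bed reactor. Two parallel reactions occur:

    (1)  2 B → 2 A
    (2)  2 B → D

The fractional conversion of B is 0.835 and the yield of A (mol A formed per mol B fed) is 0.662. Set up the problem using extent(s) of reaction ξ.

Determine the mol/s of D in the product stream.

Yield of A: 2ξ₁ / 291 = 0.662 → ξ₁ = 96.32 mol/s.
Conversion of B: 2ξ₁ + 2ξ₂ = 0.835 × 291 = 243 → ξ₂ = 25.17 mol/s.
Outlet amounts (n = n₀ + Σ ν·ξ):
  B: 291 − 2(96.32) − 2(25.17) = 48.02
  A: 0 + 2(96.32) = 192.6
  D: 0 + 1(25.17) = 25.17

25.2 mol/s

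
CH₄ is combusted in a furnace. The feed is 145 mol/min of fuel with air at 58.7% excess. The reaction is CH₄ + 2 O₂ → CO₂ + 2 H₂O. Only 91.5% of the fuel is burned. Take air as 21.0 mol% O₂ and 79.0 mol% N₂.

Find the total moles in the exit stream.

Stoichiometric O₂ = 2 × 145 = 290 mol/min; O₂ fed = 290 × 1.587 = 460.2 mol/min.
N₂ fed = 460.2 × 79/21 = 1731 mol/min.
Fuel reacted = 0.915 × 145 → ξ = 132.7 mol/min.
Outlet (n = n₀ + ν ξ):
  CH₄: 145 − 1(132.7) = 12.32
  O₂: 460.2 − 2(132.7) = 194.9
  N₂: 1731 (inert)
  CO₂: 0 + 1(132.7) = 132.7
  H₂O: 0 + 2(132.7) = 265.4
Total out = 12.32 + 194.9 + 1731 + 132.7 + 265.4 = 2337 mol/min.

2340 mol/min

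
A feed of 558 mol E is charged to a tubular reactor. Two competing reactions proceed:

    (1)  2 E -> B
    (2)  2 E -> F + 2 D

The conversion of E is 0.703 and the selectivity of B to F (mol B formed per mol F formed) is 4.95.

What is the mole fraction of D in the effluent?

0.154

Conversion of E: E consumed = 0.703 × 558 = 392.3 mol = 2ξ₁ + 2ξ₂.
Selectivity: 1ξ₁ / (1ξ₂) = 4.95 → ξ₁ = 4.95 ξ₂.
Substitute: (2·4.95 + 2) ξ₂ = 392.3 → ξ₂ = 32.96 mol, ξ₁ = 163.2 mol.
Outlet amounts (n = n₀ + Σ ν·ξ):
  E: 558 − 2(163.2) − 2(32.96) = 165.7
  B: 0 + 1(163.2) = 163.2
  F: 0 + 1(32.96) = 32.96
  D: 0 + 2(32.96) = 65.93
Total out = 427.8 mol; y_D = 65.93 / 427.8 = 0.1541.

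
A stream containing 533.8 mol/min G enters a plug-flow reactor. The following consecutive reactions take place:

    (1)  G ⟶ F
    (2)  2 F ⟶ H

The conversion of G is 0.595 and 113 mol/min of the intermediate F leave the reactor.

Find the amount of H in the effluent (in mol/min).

Conversion of G: G consumed = 1ξ₁ = 0.595 × 533.8 → ξ₁ = 317.6 mol/min.
F balance: n_F = 0 + 1ξ₁ − 2ξ₂ = 113 → ξ₂ = (1·317.6 − 113)/2 = 102.3 mol/min.
Outlet amounts (n = n₀ + Σ ν·ξ):
  G: 533.8 − 1(317.6) = 216.2
  F: 0 + 1(317.6) − 2(102.3) = 113
  H: 0 + 1(102.3) = 102.3

102 mol/min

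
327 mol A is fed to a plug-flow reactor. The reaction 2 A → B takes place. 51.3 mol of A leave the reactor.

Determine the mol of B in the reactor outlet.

138 mol

For A: n = n₀ − 2ξ → 51.3 = 327 − 2ξ, giving ξ = 137.8 mol.
Outlet amounts (n = n₀ + ν ξ):
  A: 327 − 2(137.8) = 51.3
  B: 0 + 1(137.8) = 137.8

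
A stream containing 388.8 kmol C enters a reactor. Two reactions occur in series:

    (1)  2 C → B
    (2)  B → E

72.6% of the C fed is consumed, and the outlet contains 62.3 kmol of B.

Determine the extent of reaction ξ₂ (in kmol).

Conversion of C: C consumed = 2ξ₁ = 0.726 × 388.8 → ξ₁ = 141.1 kmol.
B balance: n_B = 0 + 1ξ₁ − 1ξ₂ = 62.3 → ξ₂ = (1·141.1 − 62.3)/1 = 78.83 kmol.
Outlet amounts (n = n₀ + Σ ν·ξ):
  C: 388.8 − 2(141.1) = 106.5
  B: 0 + 1(141.1) − 1(78.83) = 62.3
  E: 0 + 1(78.83) = 78.83

ξ₂ = 78.8 kmol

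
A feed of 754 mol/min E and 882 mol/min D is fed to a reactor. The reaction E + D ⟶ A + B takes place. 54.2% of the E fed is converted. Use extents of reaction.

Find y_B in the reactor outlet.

E reacted = 0.542 × 754 = 408.7 mol/min; ν_E = −1, so ξ = 408.7/1 = 408.7 mol/min.
Outlet amounts (n = n₀ + ν ξ):
  E: 754 − 1(408.7) = 345.3
  D: 882 − 1(408.7) = 473.3
  A: 0 + 1(408.7) = 408.7
  B: 0 + 1(408.7) = 408.7
Total out = 1636 mol/min; y_B = 408.7 / 1636 = 0.2498.

0.25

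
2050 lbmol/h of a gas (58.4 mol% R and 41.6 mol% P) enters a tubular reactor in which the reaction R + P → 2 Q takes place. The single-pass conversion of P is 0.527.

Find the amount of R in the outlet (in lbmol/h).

P reacted = 0.527 × 852.8 = 449.4 lbmol/h; ν_P = −1, so ξ = 449.4/1 = 449.4 lbmol/h.
Outlet amounts (n = n₀ + ν ξ):
  R: 1197 − 1(449.4) = 747.8
  P: 852.8 − 1(449.4) = 403.4
  Q: 0 + 2(449.4) = 898.9

748 lbmol/h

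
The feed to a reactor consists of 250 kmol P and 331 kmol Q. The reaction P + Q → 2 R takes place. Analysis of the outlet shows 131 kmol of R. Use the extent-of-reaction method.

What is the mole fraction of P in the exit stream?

For R: n = n₀ + 2ξ → 131 = 0 + 2ξ, giving ξ = 65.5 kmol.
Outlet amounts (n = n₀ + ν ξ):
  P: 250 − 1(65.5) = 184.5
  Q: 331 − 1(65.5) = 265.5
  R: 0 + 2(65.5) = 131
Total out = 581 kmol; y_P = 184.5 / 581 = 0.3176.

0.318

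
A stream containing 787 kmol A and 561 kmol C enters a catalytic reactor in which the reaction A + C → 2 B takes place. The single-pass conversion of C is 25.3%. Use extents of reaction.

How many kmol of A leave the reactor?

C reacted = 0.253 × 561 = 141.9 kmol; ν_C = −1, so ξ = 141.9/1 = 141.9 kmol.
Outlet amounts (n = n₀ + ν ξ):
  A: 787 − 1(141.9) = 645.1
  C: 561 − 1(141.9) = 419.1
  B: 0 + 2(141.9) = 283.9

645 kmol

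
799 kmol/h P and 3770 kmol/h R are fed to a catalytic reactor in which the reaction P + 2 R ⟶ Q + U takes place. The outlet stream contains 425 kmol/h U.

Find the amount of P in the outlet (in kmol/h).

374 kmol/h

For U: n = n₀ + 1ξ → 425 = 0 + 1ξ, giving ξ = 425 kmol/h.
Outlet amounts (n = n₀ + ν ξ):
  P: 799 − 1(425) = 374
  R: 3770 − 2(425) = 2920
  Q: 0 + 1(425) = 425
  U: 0 + 1(425) = 425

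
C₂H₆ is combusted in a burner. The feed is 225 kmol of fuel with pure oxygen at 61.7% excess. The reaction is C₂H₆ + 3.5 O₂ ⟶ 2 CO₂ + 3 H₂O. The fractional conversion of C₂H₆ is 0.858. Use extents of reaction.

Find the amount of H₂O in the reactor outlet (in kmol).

579 kmol

Stoichiometric O₂ = 3.5 × 225 = 787.5 kmol; O₂ fed = 787.5 × 1.617 = 1273 kmol.
Fuel reacted = 0.858 × 225 → ξ = 193 kmol.
Outlet (n = n₀ + ν ξ):
  C₂H₆: 225 − 1(193) = 31.95
  O₂: 1273 − 3.5(193) = 597.7
  CO₂: 0 + 2(193) = 386.1
  H₂O: 0 + 3(193) = 579.1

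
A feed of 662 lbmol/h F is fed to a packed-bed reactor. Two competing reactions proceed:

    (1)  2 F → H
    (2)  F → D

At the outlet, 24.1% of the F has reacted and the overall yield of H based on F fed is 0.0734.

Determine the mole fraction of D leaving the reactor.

Yield of H: 1ξ₁ / 662 = 0.0734 → ξ₁ = 48.59 lbmol/h.
Conversion of F: 2ξ₁ + 1ξ₂ = 0.241 × 662 = 159.5 → ξ₂ = 62.36 lbmol/h.
Outlet amounts (n = n₀ + Σ ν·ξ):
  F: 662 − 2(48.59) − 1(62.36) = 502.5
  H: 0 + 1(48.59) = 48.59
  D: 0 + 1(62.36) = 62.36
Total out = 613.4 lbmol/h; y_D = 62.36 / 613.4 = 0.1017.

0.102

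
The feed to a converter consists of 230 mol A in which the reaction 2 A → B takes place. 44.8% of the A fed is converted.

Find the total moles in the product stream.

178 mol

A reacted = 0.448 × 230 = 103 mol; ν_A = −2, so ξ = 103/2 = 51.52 mol.
Outlet amounts (n = n₀ + ν ξ):
  A: 230 − 2(51.52) = 127
  B: 0 + 1(51.52) = 51.52
Total out = 127 + 51.52 = 178.5 mol.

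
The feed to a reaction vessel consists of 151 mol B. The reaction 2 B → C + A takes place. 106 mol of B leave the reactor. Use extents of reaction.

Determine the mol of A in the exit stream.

22.5 mol

For B: n = n₀ − 2ξ → 106 = 151 − 2ξ, giving ξ = 22.5 mol.
Outlet amounts (n = n₀ + ν ξ):
  B: 151 − 2(22.5) = 106
  C: 0 + 1(22.5) = 22.5
  A: 0 + 1(22.5) = 22.5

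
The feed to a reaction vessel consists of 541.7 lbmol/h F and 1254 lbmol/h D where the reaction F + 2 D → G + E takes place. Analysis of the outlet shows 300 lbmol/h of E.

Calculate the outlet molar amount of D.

For E: n = n₀ + 1ξ → 300 = 0 + 1ξ, giving ξ = 300 lbmol/h.
Outlet amounts (n = n₀ + ν ξ):
  F: 541.7 − 1(300) = 241.7
  D: 1254 − 2(300) = 654
  G: 0 + 1(300) = 300
  E: 0 + 1(300) = 300

654 lbmol/h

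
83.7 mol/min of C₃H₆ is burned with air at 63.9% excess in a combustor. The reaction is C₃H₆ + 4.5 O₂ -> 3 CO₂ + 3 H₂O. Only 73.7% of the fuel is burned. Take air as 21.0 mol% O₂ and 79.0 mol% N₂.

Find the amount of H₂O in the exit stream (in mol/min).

Stoichiometric O₂ = 4.5 × 83.7 = 376.7 mol/min; O₂ fed = 376.7 × 1.639 = 617.3 mol/min.
N₂ fed = 617.3 × 79/21 = 2322 mol/min.
Fuel reacted = 0.737 × 83.7 → ξ = 61.69 mol/min.
Outlet (n = n₀ + ν ξ):
  C₃H₆: 83.7 − 1(61.69) = 22.01
  O₂: 617.3 − 4.5(61.69) = 339.7
  N₂: 2322 (inert)
  CO₂: 0 + 3(61.69) = 185.1
  H₂O: 0 + 3(61.69) = 185.1

185 mol/min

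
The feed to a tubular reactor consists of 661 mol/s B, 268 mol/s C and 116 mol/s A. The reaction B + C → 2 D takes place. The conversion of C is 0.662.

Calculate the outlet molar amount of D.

355 mol/s

C reacted = 0.662 × 268 = 177.4 mol/s; ν_C = −1, so ξ = 177.4/1 = 177.4 mol/s.
Outlet amounts (n = n₀ + ν ξ):
  B: 661 − 1(177.4) = 483.6
  C: 268 − 1(177.4) = 90.58
  D: 0 + 2(177.4) = 354.8
  A: 116 (inert)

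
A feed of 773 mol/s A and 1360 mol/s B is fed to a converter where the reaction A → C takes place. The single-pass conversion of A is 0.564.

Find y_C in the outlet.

A reacted = 0.564 × 773 = 436 mol/s; ν_A = −1, so ξ = 436/1 = 436 mol/s.
Outlet amounts (n = n₀ + ν ξ):
  A: 773 − 1(436) = 337
  C: 0 + 1(436) = 436
  B: 1360 (inert)
Total out = 2133 mol/s; y_C = 436 / 2133 = 0.2044.

0.204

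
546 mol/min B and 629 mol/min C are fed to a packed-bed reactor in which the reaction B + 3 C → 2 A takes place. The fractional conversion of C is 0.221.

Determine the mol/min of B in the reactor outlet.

500 mol/min

C reacted = 0.221 × 629 = 139 mol/min; ν_C = −3, so ξ = 139/3 = 46.34 mol/min.
Outlet amounts (n = n₀ + ν ξ):
  B: 546 − 1(46.34) = 499.7
  C: 629 − 3(46.34) = 490
  A: 0 + 2(46.34) = 92.67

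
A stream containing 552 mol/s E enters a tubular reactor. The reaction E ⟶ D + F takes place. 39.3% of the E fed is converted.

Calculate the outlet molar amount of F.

E reacted = 0.393 × 552 = 216.9 mol/s; ν_E = −1, so ξ = 216.9/1 = 216.9 mol/s.
Outlet amounts (n = n₀ + ν ξ):
  E: 552 − 1(216.9) = 335.1
  D: 0 + 1(216.9) = 216.9
  F: 0 + 1(216.9) = 216.9

217 mol/s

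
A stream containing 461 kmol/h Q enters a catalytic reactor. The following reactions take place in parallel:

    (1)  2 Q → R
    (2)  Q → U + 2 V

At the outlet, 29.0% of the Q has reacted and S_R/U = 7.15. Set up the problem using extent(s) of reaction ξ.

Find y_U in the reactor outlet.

Conversion of Q: Q consumed = 0.29 × 461 = 133.7 kmol/h = 2ξ₁ + 1ξ₂.
Selectivity: 1ξ₁ / (1ξ₂) = 7.15 → ξ₁ = 7.15 ξ₂.
Substitute: (2·7.15 + 1) ξ₂ = 133.7 → ξ₂ = 8.738 kmol/h, ξ₁ = 62.48 kmol/h.
Outlet amounts (n = n₀ + Σ ν·ξ):
  Q: 461 − 2(62.48) − 1(8.738) = 327.3
  R: 0 + 1(62.48) = 62.48
  U: 0 + 1(8.738) = 8.738
  V: 0 + 2(8.738) = 17.48
Total out = 416 kmol/h; y_U = 8.738 / 416 = 0.021.

0.021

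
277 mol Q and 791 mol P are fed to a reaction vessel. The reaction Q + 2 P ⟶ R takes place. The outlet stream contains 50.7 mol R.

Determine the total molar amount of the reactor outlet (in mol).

967 mol

For R: n = n₀ + 1ξ → 50.7 = 0 + 1ξ, giving ξ = 50.7 mol.
Outlet amounts (n = n₀ + ν ξ):
  Q: 277 − 1(50.7) = 226.3
  P: 791 − 2(50.7) = 689.6
  R: 0 + 1(50.7) = 50.7
Total out = 226.3 + 689.6 + 50.7 = 966.6 mol.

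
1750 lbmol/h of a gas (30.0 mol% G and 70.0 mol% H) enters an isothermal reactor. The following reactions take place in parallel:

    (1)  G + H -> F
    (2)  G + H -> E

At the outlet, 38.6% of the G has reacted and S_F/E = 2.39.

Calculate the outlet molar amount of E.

Conversion of G: G consumed = 0.386 × 525 = 202.7 lbmol/h = 1ξ₁ + 1ξ₂.
Selectivity: 1ξ₁ / (1ξ₂) = 2.39 → ξ₁ = 2.39 ξ₂.
Substitute: (1·2.39 + 1) ξ₂ = 202.7 → ξ₂ = 59.78 lbmol/h, ξ₁ = 142.9 lbmol/h.
Outlet amounts (n = n₀ + Σ ν·ξ):
  G: 525 − 1(142.9) − 1(59.78) = 322.4
  H: 1225 − 1(142.9) − 1(59.78) = 1022
  F: 0 + 1(142.9) = 142.9
  E: 0 + 1(59.78) = 59.78

59.8 lbmol/h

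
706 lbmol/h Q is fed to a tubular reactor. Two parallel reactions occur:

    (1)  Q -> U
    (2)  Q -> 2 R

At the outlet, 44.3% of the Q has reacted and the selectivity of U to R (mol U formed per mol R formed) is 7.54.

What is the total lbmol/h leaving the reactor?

725 lbmol/h

Conversion of Q: Q consumed = 0.443 × 706 = 312.8 lbmol/h = 1ξ₁ + 1ξ₂.
Selectivity: 1ξ₁ / (2ξ₂) = 7.54 → ξ₁ = 15.08 ξ₂.
Substitute: (1·15.08 + 1) ξ₂ = 312.8 → ξ₂ = 19.45 lbmol/h, ξ₁ = 293.3 lbmol/h.
Outlet amounts (n = n₀ + Σ ν·ξ):
  Q: 706 − 1(293.3) − 1(19.45) = 393.2
  U: 0 + 1(293.3) = 293.3
  R: 0 + 2(19.45) = 38.9
Total out = 393.2 + 293.3 + 38.9 = 725.5 lbmol/h.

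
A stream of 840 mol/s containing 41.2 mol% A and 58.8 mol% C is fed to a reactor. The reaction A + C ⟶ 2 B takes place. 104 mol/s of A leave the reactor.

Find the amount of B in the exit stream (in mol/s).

For A: n = n₀ − 1ξ → 104 = 346.1 − 1ξ, giving ξ = 242.1 mol/s.
Outlet amounts (n = n₀ + ν ξ):
  A: 346.1 − 1(242.1) = 104
  C: 493.9 − 1(242.1) = 251.8
  B: 0 + 2(242.1) = 484.2

484 mol/s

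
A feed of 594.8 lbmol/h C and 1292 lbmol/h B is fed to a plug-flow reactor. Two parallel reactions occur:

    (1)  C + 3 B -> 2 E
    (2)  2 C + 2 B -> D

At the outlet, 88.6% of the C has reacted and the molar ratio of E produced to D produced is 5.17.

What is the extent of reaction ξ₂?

Conversion of C: C consumed = 0.886 × 594.8 = 527 lbmol/h = 1ξ₁ + 2ξ₂.
Selectivity: 2ξ₁ / (1ξ₂) = 5.17 → ξ₁ = 2.585 ξ₂.
Substitute: (1·2.585 + 2) ξ₂ = 527 → ξ₂ = 114.9 lbmol/h, ξ₁ = 297.1 lbmol/h.
Outlet amounts (n = n₀ + Σ ν·ξ):
  C: 594.8 − 1(297.1) − 2(114.9) = 67.81
  B: 1292 − 3(297.1) − 2(114.9) = 170.8
  E: 0 + 2(297.1) = 594.2
  D: 0 + 1(114.9) = 114.9

ξ₂ = 115 lbmol/h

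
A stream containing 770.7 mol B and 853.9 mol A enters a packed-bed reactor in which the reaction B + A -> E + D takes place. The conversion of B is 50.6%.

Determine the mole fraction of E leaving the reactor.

0.24

B reacted = 0.506 × 770.7 = 390 mol; ν_B = −1, so ξ = 390/1 = 390 mol.
Outlet amounts (n = n₀ + ν ξ):
  B: 770.7 − 1(390) = 380.7
  A: 853.9 − 1(390) = 463.9
  E: 0 + 1(390) = 390
  D: 0 + 1(390) = 390
Total out = 1625 mol; y_E = 390 / 1625 = 0.24.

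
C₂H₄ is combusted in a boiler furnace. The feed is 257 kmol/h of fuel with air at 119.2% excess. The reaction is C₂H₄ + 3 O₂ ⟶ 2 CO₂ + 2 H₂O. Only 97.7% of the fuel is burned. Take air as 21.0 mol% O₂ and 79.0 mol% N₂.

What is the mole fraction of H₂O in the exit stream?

0.0605

Stoichiometric O₂ = 3 × 257 = 771 kmol/h; O₂ fed = 771 × 2.192 = 1690 kmol/h.
N₂ fed = 1690 × 79/21 = 6358 kmol/h.
Fuel reacted = 0.977 × 257 → ξ = 251.1 kmol/h.
Outlet (n = n₀ + ν ξ):
  C₂H₄: 257 − 1(251.1) = 5.911
  O₂: 1690 − 3(251.1) = 936.8
  N₂: 6358 (inert)
  CO₂: 0 + 2(251.1) = 502.2
  H₂O: 0 + 2(251.1) = 502.2
Total out = 8305 kmol/h; y_H₂O = 502.2 / 8305 = 0.06047.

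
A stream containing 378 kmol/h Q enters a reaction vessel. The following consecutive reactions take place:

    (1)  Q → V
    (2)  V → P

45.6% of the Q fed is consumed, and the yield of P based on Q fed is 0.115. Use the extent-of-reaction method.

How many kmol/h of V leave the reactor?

Conversion of Q: Q consumed = 1ξ₁ = 0.456 × 378 → ξ₁ = 172.4 kmol/h.
Yield of P: 1ξ₂ / 378 = 0.115 → ξ₂ = 43.47 kmol/h.
Outlet amounts (n = n₀ + Σ ν·ξ):
  Q: 378 − 1(172.4) = 205.6
  V: 0 + 1(172.4) − 1(43.47) = 128.9
  P: 0 + 1(43.47) = 43.47

129 kmol/h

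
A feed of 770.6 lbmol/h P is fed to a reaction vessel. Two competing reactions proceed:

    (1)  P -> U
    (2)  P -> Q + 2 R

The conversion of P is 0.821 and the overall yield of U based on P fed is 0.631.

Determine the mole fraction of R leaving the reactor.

Yield of U: 1ξ₁ / 770.6 = 0.631 → ξ₁ = 486.2 lbmol/h.
Conversion of P: 1ξ₁ + 1ξ₂ = 0.821 × 770.6 = 632.7 → ξ₂ = 146.4 lbmol/h.
Outlet amounts (n = n₀ + Σ ν·ξ):
  P: 770.6 − 1(486.2) − 1(146.4) = 137.9
  U: 0 + 1(486.2) = 486.2
  Q: 0 + 1(146.4) = 146.4
  R: 0 + 2(146.4) = 292.8
Total out = 1063 lbmol/h; y_R = 292.8 / 1063 = 0.2754.

0.275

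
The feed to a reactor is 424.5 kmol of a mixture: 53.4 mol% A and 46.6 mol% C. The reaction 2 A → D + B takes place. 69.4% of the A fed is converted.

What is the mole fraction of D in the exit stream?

0.185

A reacted = 0.694 × 226.7 = 157.3 kmol; ν_A = −2, so ξ = 157.3/2 = 78.66 kmol.
Outlet amounts (n = n₀ + ν ξ):
  A: 226.7 − 2(78.66) = 69.36
  D: 0 + 1(78.66) = 78.66
  B: 0 + 1(78.66) = 78.66
  C: 197.8 (inert)
Total out = 424.5 kmol; y_D = 78.66 / 424.5 = 0.1853.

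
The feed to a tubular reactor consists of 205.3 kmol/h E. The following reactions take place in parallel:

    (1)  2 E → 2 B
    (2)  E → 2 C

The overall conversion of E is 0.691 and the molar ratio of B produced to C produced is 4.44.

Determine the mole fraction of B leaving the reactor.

Conversion of E: E consumed = 0.691 × 205.3 = 141.9 kmol/h = 2ξ₁ + 1ξ₂.
Selectivity: 2ξ₁ / (2ξ₂) = 4.44 → ξ₁ = 4.44 ξ₂.
Substitute: (2·4.44 + 1) ξ₂ = 141.9 → ξ₂ = 14.36 kmol/h, ξ₁ = 63.75 kmol/h.
Outlet amounts (n = n₀ + Σ ν·ξ):
  E: 205.3 − 2(63.75) − 1(14.36) = 63.44
  B: 0 + 2(63.75) = 127.5
  C: 0 + 2(14.36) = 28.72
Total out = 219.7 kmol/h; y_B = 127.5 / 219.7 = 0.5805.

0.58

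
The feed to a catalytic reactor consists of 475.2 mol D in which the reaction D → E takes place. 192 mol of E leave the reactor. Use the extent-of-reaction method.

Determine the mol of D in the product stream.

283 mol

For E: n = n₀ + 1ξ → 192 = 0 + 1ξ, giving ξ = 192 mol.
Outlet amounts (n = n₀ + ν ξ):
  D: 475.2 − 1(192) = 283.2
  E: 0 + 1(192) = 192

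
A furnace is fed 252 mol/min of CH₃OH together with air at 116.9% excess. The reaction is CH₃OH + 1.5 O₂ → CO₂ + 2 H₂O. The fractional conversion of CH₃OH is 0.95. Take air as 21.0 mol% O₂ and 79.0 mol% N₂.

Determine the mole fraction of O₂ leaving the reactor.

Stoichiometric O₂ = 1.5 × 252 = 378 mol/min; O₂ fed = 378 × 2.169 = 819.9 mol/min.
N₂ fed = 819.9 × 79/21 = 3084 mol/min.
Fuel reacted = 0.95 × 252 → ξ = 239.4 mol/min.
Outlet (n = n₀ + ν ξ):
  CH₃OH: 252 − 1(239.4) = 12.6
  O₂: 819.9 − 1.5(239.4) = 460.8
  N₂: 3084 (inert)
  CO₂: 0 + 1(239.4) = 239.4
  H₂O: 0 + 2(239.4) = 478.8
Total out = 4276 mol/min; y_O₂ = 460.8 / 4276 = 0.1078.

0.108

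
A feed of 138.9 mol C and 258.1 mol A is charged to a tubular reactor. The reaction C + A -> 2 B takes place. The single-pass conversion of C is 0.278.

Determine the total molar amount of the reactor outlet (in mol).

397 mol

C reacted = 0.278 × 138.9 = 38.61 mol; ν_C = −1, so ξ = 38.61/1 = 38.61 mol.
Outlet amounts (n = n₀ + ν ξ):
  C: 138.9 − 1(38.61) = 100.3
  A: 258.1 − 1(38.61) = 219.5
  B: 0 + 2(38.61) = 77.23
Total out = 100.3 + 219.5 + 77.23 = 397 mol.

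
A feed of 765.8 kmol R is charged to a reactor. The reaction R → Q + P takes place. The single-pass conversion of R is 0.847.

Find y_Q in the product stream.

0.459

R reacted = 0.847 × 765.8 = 648.6 kmol; ν_R = −1, so ξ = 648.6/1 = 648.6 kmol.
Outlet amounts (n = n₀ + ν ξ):
  R: 765.8 − 1(648.6) = 117.2
  Q: 0 + 1(648.6) = 648.6
  P: 0 + 1(648.6) = 648.6
Total out = 1414 kmol; y_Q = 648.6 / 1414 = 0.4586.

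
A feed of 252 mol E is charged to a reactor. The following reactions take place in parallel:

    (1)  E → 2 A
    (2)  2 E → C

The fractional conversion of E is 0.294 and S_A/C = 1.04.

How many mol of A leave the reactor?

Conversion of E: E consumed = 0.294 × 252 = 74.09 mol = 1ξ₁ + 2ξ₂.
Selectivity: 2ξ₁ / (1ξ₂) = 1.04 → ξ₁ = 0.52 ξ₂.
Substitute: (1·0.52 + 2) ξ₂ = 74.09 → ξ₂ = 29.4 mol, ξ₁ = 15.29 mol.
Outlet amounts (n = n₀ + Σ ν·ξ):
  E: 252 − 1(15.29) − 2(29.4) = 177.9
  A: 0 + 2(15.29) = 30.58
  C: 0 + 1(29.4) = 29.4

30.6 mol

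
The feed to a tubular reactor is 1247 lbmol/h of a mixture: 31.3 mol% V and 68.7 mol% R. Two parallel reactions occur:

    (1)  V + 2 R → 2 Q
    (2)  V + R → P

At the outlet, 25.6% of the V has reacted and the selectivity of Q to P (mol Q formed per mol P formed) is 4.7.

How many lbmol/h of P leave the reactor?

Conversion of V: V consumed = 0.256 × 390.3 = 99.92 lbmol/h = 1ξ₁ + 1ξ₂.
Selectivity: 2ξ₁ / (1ξ₂) = 4.7 → ξ₁ = 2.35 ξ₂.
Substitute: (1·2.35 + 1) ξ₂ = 99.92 → ξ₂ = 29.83 lbmol/h, ξ₁ = 70.09 lbmol/h.
Outlet amounts (n = n₀ + Σ ν·ξ):
  V: 390.3 − 1(70.09) − 1(29.83) = 290.4
  R: 856.7 − 2(70.09) − 1(29.83) = 686.7
  Q: 0 + 2(70.09) = 140.2
  P: 0 + 1(29.83) = 29.83

29.8 lbmol/h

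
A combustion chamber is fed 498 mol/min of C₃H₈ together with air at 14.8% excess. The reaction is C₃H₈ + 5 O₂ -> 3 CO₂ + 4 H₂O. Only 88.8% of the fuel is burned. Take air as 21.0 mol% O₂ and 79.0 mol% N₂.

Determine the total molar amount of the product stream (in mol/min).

14600 mol/min

Stoichiometric O₂ = 5 × 498 = 2490 mol/min; O₂ fed = 2490 × 1.148 = 2859 mol/min.
N₂ fed = 2859 × 79/21 = 10750 mol/min.
Fuel reacted = 0.888 × 498 → ξ = 442.2 mol/min.
Outlet (n = n₀ + ν ξ):
  C₃H₈: 498 − 1(442.2) = 55.78
  O₂: 2859 − 5(442.2) = 647.4
  N₂: 10750 (inert)
  CO₂: 0 + 3(442.2) = 1327
  H₂O: 0 + 4(442.2) = 1769
Total out = 55.78 + 647.4 + 10750 + 1327 + 1769 = 14550 mol/min.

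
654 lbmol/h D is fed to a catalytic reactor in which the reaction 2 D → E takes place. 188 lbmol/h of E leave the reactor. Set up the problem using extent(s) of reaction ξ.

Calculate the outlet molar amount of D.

278 lbmol/h

For E: n = n₀ + 1ξ → 188 = 0 + 1ξ, giving ξ = 188 lbmol/h.
Outlet amounts (n = n₀ + ν ξ):
  D: 654 − 2(188) = 278
  E: 0 + 1(188) = 188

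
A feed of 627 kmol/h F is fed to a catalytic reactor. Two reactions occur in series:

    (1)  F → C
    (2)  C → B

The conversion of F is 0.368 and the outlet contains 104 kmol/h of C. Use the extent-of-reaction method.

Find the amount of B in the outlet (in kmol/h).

127 kmol/h

Conversion of F: F consumed = 1ξ₁ = 0.368 × 627 → ξ₁ = 230.7 kmol/h.
C balance: n_C = 0 + 1ξ₁ − 1ξ₂ = 104 → ξ₂ = (1·230.7 − 104)/1 = 126.7 kmol/h.
Outlet amounts (n = n₀ + Σ ν·ξ):
  F: 627 − 1(230.7) = 396.3
  C: 0 + 1(230.7) − 1(126.7) = 104
  B: 0 + 1(126.7) = 126.7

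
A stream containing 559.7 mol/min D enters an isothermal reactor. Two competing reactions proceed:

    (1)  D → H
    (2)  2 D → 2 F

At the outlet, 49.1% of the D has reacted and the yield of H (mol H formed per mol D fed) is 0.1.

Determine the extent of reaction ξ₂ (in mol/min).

ξ₂ = 109 mol/min

Yield of H: 1ξ₁ / 559.7 = 0.1 → ξ₁ = 55.97 mol/min.
Conversion of D: 1ξ₁ + 2ξ₂ = 0.491 × 559.7 = 274.8 → ξ₂ = 109.4 mol/min.
Outlet amounts (n = n₀ + Σ ν·ξ):
  D: 559.7 − 1(55.97) − 2(109.4) = 284.9
  H: 0 + 1(55.97) = 55.97
  F: 0 + 2(109.4) = 218.8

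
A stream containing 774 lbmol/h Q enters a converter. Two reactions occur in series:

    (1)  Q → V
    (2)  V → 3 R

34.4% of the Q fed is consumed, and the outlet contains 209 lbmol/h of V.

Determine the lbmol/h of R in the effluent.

Conversion of Q: Q consumed = 1ξ₁ = 0.344 × 774 → ξ₁ = 266.3 lbmol/h.
V balance: n_V = 0 + 1ξ₁ − 1ξ₂ = 209 → ξ₂ = (1·266.3 − 209)/1 = 57.26 lbmol/h.
Outlet amounts (n = n₀ + Σ ν·ξ):
  Q: 774 − 1(266.3) = 507.7
  V: 0 + 1(266.3) − 1(57.26) = 209
  R: 0 + 3(57.26) = 171.8

172 lbmol/h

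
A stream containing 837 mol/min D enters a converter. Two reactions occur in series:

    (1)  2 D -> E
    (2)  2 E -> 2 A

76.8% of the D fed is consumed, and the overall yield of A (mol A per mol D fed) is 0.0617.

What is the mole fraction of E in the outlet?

Conversion of D: D consumed = 2ξ₁ = 0.768 × 837 → ξ₁ = 321.4 mol/min.
Yield of A: 2ξ₂ / 837 = 0.0617 → ξ₂ = 25.82 mol/min.
Outlet amounts (n = n₀ + Σ ν·ξ):
  D: 837 − 2(321.4) = 194.2
  E: 0 + 1(321.4) − 2(25.82) = 269.8
  A: 0 + 2(25.82) = 51.64
Total out = 515.6 mol/min; y_E = 269.8 / 515.6 = 0.5232.

0.523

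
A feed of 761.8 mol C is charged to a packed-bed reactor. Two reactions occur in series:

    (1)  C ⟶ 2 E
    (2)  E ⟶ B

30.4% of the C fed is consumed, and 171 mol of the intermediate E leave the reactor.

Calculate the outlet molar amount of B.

292 mol

Conversion of C: C consumed = 1ξ₁ = 0.304 × 761.8 → ξ₁ = 231.6 mol.
E balance: n_E = 0 + 2ξ₁ − 1ξ₂ = 171 → ξ₂ = (2·231.6 − 171)/1 = 292.2 mol.
Outlet amounts (n = n₀ + Σ ν·ξ):
  C: 761.8 − 1(231.6) = 530.2
  E: 0 + 2(231.6) − 1(292.2) = 171
  B: 0 + 1(292.2) = 292.2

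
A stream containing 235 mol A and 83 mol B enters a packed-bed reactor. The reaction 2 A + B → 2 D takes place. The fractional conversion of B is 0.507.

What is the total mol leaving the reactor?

B reacted = 0.507 × 83 = 42.08 mol; ν_B = −1, so ξ = 42.08/1 = 42.08 mol.
Outlet amounts (n = n₀ + ν ξ):
  A: 235 − 2(42.08) = 150.8
  B: 83 − 1(42.08) = 40.92
  D: 0 + 2(42.08) = 84.16
Total out = 150.8 + 40.92 + 84.16 = 275.9 mol.

276 mol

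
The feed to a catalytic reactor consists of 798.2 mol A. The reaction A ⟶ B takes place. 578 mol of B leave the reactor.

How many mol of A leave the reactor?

220 mol

For B: n = n₀ + 1ξ → 578 = 0 + 1ξ, giving ξ = 578 mol.
Outlet amounts (n = n₀ + ν ξ):
  A: 798.2 − 1(578) = 220.2
  B: 0 + 1(578) = 578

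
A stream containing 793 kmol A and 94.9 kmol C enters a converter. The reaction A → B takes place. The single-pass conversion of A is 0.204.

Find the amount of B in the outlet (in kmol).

A reacted = 0.204 × 793 = 161.8 kmol; ν_A = −1, so ξ = 161.8/1 = 161.8 kmol.
Outlet amounts (n = n₀ + ν ξ):
  A: 793 − 1(161.8) = 631.2
  B: 0 + 1(161.8) = 161.8
  C: 94.9 (inert)

162 kmol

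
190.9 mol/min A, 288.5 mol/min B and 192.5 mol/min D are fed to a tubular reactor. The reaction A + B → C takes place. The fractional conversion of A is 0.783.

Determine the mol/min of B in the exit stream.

139 mol/min

A reacted = 0.783 × 190.9 = 149.5 mol/min; ν_A = −1, so ξ = 149.5/1 = 149.5 mol/min.
Outlet amounts (n = n₀ + ν ξ):
  A: 190.9 − 1(149.5) = 41.43
  B: 288.5 − 1(149.5) = 139
  C: 0 + 1(149.5) = 149.5
  D: 192.5 (inert)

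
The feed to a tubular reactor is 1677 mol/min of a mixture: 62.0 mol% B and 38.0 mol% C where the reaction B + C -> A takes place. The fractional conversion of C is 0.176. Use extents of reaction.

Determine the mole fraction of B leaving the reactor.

C reacted = 0.176 × 637.3 = 112.2 mol/min; ν_C = −1, so ξ = 112.2/1 = 112.2 mol/min.
Outlet amounts (n = n₀ + ν ξ):
  B: 1040 − 1(112.2) = 927.6
  C: 637.3 − 1(112.2) = 525.1
  A: 0 + 1(112.2) = 112.2
Total out = 1565 mol/min; y_B = 927.6 / 1565 = 0.5928.

0.593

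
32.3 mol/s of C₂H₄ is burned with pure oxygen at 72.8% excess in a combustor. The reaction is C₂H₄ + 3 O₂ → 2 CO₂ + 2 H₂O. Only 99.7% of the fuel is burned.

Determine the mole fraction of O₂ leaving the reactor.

Stoichiometric O₂ = 3 × 32.3 = 96.9 mol/s; O₂ fed = 96.9 × 1.728 = 167.4 mol/s.
Fuel reacted = 0.997 × 32.3 → ξ = 32.2 mol/s.
Outlet (n = n₀ + ν ξ):
  C₂H₄: 32.3 − 1(32.2) = 0.0969
  O₂: 167.4 − 3(32.2) = 70.83
  CO₂: 0 + 2(32.2) = 64.41
  H₂O: 0 + 2(32.2) = 64.41
Total out = 199.7 mol/s; y_O₂ = 70.83 / 199.7 = 0.3546.

0.355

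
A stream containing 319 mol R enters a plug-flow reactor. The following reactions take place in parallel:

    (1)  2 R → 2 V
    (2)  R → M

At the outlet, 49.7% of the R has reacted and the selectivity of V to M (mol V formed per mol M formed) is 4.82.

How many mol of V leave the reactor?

Conversion of R: R consumed = 0.497 × 319 = 158.5 mol = 2ξ₁ + 1ξ₂.
Selectivity: 2ξ₁ / (1ξ₂) = 4.82 → ξ₁ = 2.41 ξ₂.
Substitute: (2·2.41 + 1) ξ₂ = 158.5 → ξ₂ = 27.24 mol, ξ₁ = 65.65 mol.
Outlet amounts (n = n₀ + Σ ν·ξ):
  R: 319 − 2(65.65) − 1(27.24) = 160.5
  V: 0 + 2(65.65) = 131.3
  M: 0 + 1(27.24) = 27.24

131 mol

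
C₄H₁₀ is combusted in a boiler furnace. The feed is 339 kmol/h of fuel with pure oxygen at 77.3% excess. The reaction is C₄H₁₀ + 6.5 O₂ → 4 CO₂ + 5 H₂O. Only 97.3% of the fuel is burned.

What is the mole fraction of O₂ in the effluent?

0.372

Stoichiometric O₂ = 6.5 × 339 = 2204 kmol/h; O₂ fed = 2204 × 1.773 = 3907 kmol/h.
Fuel reacted = 0.973 × 339 → ξ = 329.8 kmol/h.
Outlet (n = n₀ + ν ξ):
  C₄H₁₀: 339 − 1(329.8) = 9.153
  O₂: 3907 − 6.5(329.8) = 1763
  CO₂: 0 + 4(329.8) = 1319
  H₂O: 0 + 5(329.8) = 1649
Total out = 4741 kmol/h; y_O₂ = 1763 / 4741 = 0.3719.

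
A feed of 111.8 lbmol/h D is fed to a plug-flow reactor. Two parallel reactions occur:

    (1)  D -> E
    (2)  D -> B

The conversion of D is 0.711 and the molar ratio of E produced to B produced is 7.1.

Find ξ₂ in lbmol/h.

Conversion of D: D consumed = 0.711 × 111.8 = 79.49 lbmol/h = 1ξ₁ + 1ξ₂.
Selectivity: 1ξ₁ / (1ξ₂) = 7.1 → ξ₁ = 7.1 ξ₂.
Substitute: (1·7.1 + 1) ξ₂ = 79.49 → ξ₂ = 9.814 lbmol/h, ξ₁ = 69.68 lbmol/h.
Outlet amounts (n = n₀ + Σ ν·ξ):
  D: 111.8 − 1(69.68) − 1(9.814) = 32.31
  E: 0 + 1(69.68) = 69.68
  B: 0 + 1(9.814) = 9.814

ξ₂ = 9.81 lbmol/h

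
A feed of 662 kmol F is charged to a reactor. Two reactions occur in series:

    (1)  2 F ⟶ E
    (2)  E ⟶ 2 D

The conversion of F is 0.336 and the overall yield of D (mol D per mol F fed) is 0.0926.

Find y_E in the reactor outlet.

Conversion of F: F consumed = 2ξ₁ = 0.336 × 662 → ξ₁ = 111.2 kmol.
Yield of D: 2ξ₂ / 662 = 0.0926 → ξ₂ = 30.65 kmol.
Outlet amounts (n = n₀ + Σ ν·ξ):
  F: 662 − 2(111.2) = 439.6
  E: 0 + 1(111.2) − 1(30.65) = 80.57
  D: 0 + 2(30.65) = 61.3
Total out = 581.4 kmol; y_E = 80.57 / 581.4 = 0.1386.

0.139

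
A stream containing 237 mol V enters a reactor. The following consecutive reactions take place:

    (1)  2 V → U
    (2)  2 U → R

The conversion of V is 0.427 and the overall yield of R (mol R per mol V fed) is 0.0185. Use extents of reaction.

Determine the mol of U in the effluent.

41.8 mol

Conversion of V: V consumed = 2ξ₁ = 0.427 × 237 → ξ₁ = 50.6 mol.
Yield of R: 1ξ₂ / 237 = 0.0185 → ξ₂ = 4.385 mol.
Outlet amounts (n = n₀ + Σ ν·ξ):
  V: 237 − 2(50.6) = 135.8
  U: 0 + 1(50.6) − 2(4.385) = 41.83
  R: 0 + 1(4.385) = 4.385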